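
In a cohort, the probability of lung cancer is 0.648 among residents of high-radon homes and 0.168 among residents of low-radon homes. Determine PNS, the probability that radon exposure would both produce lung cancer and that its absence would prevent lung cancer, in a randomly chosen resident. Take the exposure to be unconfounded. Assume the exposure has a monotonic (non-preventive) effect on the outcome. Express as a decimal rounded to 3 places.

PNS ≈ 0.480

Let p₁ = 0.648, p₀ = 0.168.
Under exogeneity and monotonicity, PNS = p₁ − p₀.
PNS = 0.648 − 0.168 = 0.48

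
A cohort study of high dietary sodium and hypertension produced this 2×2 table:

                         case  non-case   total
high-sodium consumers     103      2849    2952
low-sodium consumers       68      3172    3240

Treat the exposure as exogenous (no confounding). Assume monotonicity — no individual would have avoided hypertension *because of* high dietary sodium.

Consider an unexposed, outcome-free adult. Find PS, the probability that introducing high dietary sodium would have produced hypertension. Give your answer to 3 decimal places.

PS ≈ 0.014

p₁ = P(outcome | exposed) = 103/2952 = 0.034892
p₀ = P(outcome | unexposed) = 68/3240 = 0.020988
Under exogeneity and monotonicity, PS = (p₁ − p₀)/(1 − p₀).
PS = (0.034892 − 0.020988) / 0.97901 ≈ 0.0142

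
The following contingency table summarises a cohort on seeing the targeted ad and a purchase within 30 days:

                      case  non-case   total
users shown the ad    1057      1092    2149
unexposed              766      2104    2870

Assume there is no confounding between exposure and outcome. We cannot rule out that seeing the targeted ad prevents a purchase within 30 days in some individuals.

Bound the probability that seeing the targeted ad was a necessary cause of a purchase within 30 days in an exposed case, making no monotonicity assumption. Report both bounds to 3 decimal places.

p₁ = P(outcome | exposed) = 1057/2149 = 0.49186
p₀ = P(outcome | unexposed) = 766/2870 = 0.2669
Under exogeneity alone the bounds on PN are max{0,(p₁−p₀)/p₁} ≤ PN ≤ min{1,(1−p₀)/p₁}.
  lower = (p₁ − p₀)/p₁ = 0.22496 / 0.49186 ≈ 0.4574
  upper = min{1, (1 − p₀)/p₁} = 0.7331 / 0.49186 ≈ 1.4905 → capped at 1

0.457 ≤ PN ≤ 1.000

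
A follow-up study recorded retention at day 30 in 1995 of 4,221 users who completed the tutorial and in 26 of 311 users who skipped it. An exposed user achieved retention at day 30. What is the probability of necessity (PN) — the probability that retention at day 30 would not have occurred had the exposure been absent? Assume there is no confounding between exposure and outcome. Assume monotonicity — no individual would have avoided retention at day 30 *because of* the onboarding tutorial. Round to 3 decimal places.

PN ≈ 0.823

p₁ = P(outcome | exposed) = 1995/4221 = 0.47264
p₀ = P(outcome | unexposed) = 26/311 = 0.083601
Under exogeneity and monotonicity, PN = (p₁ − p₀) / p₁.
PN = (0.47264 − 0.083601) / 0.47264 = 0.38904 / 0.47264 ≈ 0.8231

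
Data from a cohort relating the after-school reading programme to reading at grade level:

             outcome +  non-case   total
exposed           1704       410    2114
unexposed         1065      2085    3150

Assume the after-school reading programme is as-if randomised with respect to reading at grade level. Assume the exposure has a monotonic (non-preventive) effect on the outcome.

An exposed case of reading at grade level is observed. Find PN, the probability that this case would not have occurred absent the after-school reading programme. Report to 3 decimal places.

PN ≈ 0.581

p₁ = P(outcome | exposed) = 1704/2114 = 0.80605
p₀ = P(outcome | unexposed) = 1065/3150 = 0.3381
Under exogeneity and monotonicity, PN = (p₁ − p₀)/p₁.
PN = (0.80605 − 0.3381) / 0.80605 ≈ 0.5806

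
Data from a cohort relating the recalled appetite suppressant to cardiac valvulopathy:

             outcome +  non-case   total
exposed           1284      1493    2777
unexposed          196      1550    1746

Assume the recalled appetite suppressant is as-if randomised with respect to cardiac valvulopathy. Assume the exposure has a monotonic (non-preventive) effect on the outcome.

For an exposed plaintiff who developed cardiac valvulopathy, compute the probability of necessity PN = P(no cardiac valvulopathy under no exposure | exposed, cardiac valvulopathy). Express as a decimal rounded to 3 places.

PN ≈ 0.757

p₁ = P(outcome | exposed) = 1284/2777 = 0.46237
p₀ = P(outcome | unexposed) = 196/1746 = 0.11226
Under exogeneity and monotonicity, PN = (p₁ − p₀)/p₁.
PN = (0.46237 − 0.11226) / 0.46237 ≈ 0.7572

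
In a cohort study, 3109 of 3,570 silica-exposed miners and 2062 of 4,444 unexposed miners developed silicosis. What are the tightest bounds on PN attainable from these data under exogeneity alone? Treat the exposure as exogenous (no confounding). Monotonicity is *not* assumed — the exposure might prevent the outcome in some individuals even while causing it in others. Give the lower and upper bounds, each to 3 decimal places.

0.467 ≤ PN ≤ 0.615

p₁ = P(outcome | exposed) = 3109/3570 = 0.87087
p₀ = P(outcome | unexposed) = 2062/4444 = 0.464
Under exogeneity alone the bounds on PN are max{0,(p₁−p₀)/p₁} ≤ PN ≤ min{1,(1−p₀)/p₁}.
  lower = (p₁ − p₀)/p₁ = 0.40687 / 0.87087 ≈ 0.4672
  upper = min{1, (1 − p₀)/p₁} = 0.536 / 0.87087 ≈ 0.6155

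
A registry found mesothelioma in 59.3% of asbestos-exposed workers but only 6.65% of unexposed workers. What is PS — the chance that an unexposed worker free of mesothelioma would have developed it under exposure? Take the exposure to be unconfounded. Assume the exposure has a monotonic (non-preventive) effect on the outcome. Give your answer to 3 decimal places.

PS ≈ 0.564

p₁ = 0.593, p₀ = 0.0665.
Under exogeneity and monotonicity, PS = (p₁ − p₀) / (1 − p₀).
PS = (0.593 − 0.0665) / (1 − 0.0665) = 0.5265 / 0.9335 ≈ 0.5640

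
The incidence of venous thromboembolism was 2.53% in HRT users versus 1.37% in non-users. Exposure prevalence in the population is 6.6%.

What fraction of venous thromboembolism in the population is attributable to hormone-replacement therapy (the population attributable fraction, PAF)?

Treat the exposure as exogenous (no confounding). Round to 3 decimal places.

PAF ≈ 0.053

p₁ = 0.0253, p₀ = 0.0137.
Overall risk P(Y=1) = π·p₁ + (1−π)·p₀ = 0.066×0.0253 + 0.934×0.0137 = 0.014466.
Under exogeneity, PAF = [P(Y=1) − p₀] / P(Y=1).
PAF = (0.014466 − 0.0137) / 0.014466 ≈ 0.0529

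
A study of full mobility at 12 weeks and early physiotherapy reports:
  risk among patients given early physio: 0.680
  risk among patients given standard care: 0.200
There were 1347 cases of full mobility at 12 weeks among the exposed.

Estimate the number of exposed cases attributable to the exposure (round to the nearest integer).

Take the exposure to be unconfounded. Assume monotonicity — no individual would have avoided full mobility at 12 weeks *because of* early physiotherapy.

about 951 cases

Let p₁ = 0.68, p₀ = 0.2.
PN = (p₁ − p₀)/p₁ = (0.68 − 0.2) / 0.68 ≈ 0.70588.
Attributable cases ≈ PN × (exposed cases) = 0.70588 × 1347 ≈ 950.82.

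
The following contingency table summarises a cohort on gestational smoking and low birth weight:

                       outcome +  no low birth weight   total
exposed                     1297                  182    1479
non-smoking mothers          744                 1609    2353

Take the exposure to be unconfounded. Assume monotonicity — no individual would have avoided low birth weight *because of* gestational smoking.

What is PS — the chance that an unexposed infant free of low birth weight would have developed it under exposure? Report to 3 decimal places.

p₁ = P(outcome | exposed) = 1297/1479 = 0.87694
p₀ = P(outcome | unexposed) = 744/2353 = 0.31619
Under exogeneity and monotonicity, PS = (p₁ − p₀) / (1 − p₀).
PS = (0.87694 − 0.31619) / (1 − 0.31619) = 0.56075 / 0.68381 ≈ 0.8200

PS ≈ 0.820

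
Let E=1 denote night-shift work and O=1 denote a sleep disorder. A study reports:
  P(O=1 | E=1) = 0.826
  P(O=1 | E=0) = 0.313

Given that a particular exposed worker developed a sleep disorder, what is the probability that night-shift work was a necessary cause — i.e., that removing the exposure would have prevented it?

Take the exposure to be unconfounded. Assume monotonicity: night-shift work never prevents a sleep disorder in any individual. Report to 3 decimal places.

Let p₁ = 0.826, p₀ = 0.313.
Under exogeneity and monotonicity, PN = (p₁ − p₀) / p₁.
PN = (0.826 − 0.313) / 0.826 = 0.513 / 0.826 ≈ 0.6211

PN ≈ 0.621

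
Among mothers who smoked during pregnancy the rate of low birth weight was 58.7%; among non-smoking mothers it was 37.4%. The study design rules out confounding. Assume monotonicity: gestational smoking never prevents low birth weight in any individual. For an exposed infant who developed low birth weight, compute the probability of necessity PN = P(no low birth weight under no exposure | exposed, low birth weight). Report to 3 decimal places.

PN ≈ 0.363

p₁ = 0.587, p₀ = 0.374.
Under exogeneity and monotonicity, PN = (p₁ − p₀) / p₁.
PN = (0.587 − 0.374) / 0.587 = 0.213 / 0.587 ≈ 0.3629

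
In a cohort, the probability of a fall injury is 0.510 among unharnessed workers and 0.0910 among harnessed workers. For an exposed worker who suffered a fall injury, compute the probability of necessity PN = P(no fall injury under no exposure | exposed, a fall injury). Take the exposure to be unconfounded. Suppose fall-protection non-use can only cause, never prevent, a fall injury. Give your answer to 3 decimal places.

Let p₁ = 0.51, p₀ = 0.091.
Under exogeneity and monotonicity, PN = (p₁ − p₀) / p₁.
PN = (0.51 − 0.091) / 0.51 = 0.419 / 0.51 ≈ 0.8216

PN ≈ 0.822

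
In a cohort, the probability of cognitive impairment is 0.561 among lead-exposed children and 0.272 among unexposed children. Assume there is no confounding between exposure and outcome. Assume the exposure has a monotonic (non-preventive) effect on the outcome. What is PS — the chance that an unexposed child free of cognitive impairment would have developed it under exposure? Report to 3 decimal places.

PS ≈ 0.397

Let p₁ = 0.561, p₀ = 0.272.
Under exogeneity and monotonicity, PS = (p₁ − p₀) / (1 − p₀).
PS = (0.561 − 0.272) / (1 − 0.272) = 0.289 / 0.728 ≈ 0.3970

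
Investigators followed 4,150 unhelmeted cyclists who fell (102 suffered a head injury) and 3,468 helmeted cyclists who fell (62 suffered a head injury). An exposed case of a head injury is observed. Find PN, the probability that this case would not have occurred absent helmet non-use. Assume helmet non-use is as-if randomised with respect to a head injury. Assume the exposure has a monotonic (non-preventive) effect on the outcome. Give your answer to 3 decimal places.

PN ≈ 0.273

p₁ = P(outcome | exposed) = 102/4150 = 0.024578
p₀ = P(outcome | unexposed) = 62/3468 = 0.017878
Under exogeneity and monotonicity, PN = (p₁ − p₀) / p₁.
PN = (0.024578 − 0.017878) / 0.024578 = 0.0067006 / 0.024578 ≈ 0.2726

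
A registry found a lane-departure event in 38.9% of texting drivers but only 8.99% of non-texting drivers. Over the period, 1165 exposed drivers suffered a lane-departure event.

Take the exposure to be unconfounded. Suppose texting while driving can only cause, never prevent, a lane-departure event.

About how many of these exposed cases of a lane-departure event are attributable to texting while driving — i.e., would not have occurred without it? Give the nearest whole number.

p₁ = 0.389, p₀ = 0.0899.
PN = (p₁ − p₀)/p₁ = (0.389 − 0.0899) / 0.389 ≈ 0.76889.
Attributable cases ≈ PN × (exposed cases) = 0.76889 × 1165 ≈ 895.76.

about 896 cases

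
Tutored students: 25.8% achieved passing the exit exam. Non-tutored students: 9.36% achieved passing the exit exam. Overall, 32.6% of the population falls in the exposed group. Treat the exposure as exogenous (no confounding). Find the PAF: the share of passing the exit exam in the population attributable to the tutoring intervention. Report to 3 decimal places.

p₁ = 0.258, p₀ = 0.0936.
Overall risk P(Y=1) = π·p₁ + (1−π)·p₀ = 0.326×0.258 + 0.674×0.0936 = 0.14719.
Under exogeneity, PAF = [P(Y=1) − p₀] / P(Y=1).
PAF = (0.14719 − 0.0936) / 0.14719 ≈ 0.3641

PAF ≈ 0.364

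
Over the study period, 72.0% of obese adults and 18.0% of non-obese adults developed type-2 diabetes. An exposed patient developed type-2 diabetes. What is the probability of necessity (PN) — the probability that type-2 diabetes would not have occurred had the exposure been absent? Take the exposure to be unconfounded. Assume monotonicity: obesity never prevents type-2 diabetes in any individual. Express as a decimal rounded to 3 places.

p₁ = 0.72, p₀ = 0.18.
Under exogeneity and monotonicity, PN = (p₁ − p₀) / p₁.
PN = (0.72 − 0.18) / 0.72 = 0.54 / 0.72 ≈ 0.7500

PN ≈ 0.750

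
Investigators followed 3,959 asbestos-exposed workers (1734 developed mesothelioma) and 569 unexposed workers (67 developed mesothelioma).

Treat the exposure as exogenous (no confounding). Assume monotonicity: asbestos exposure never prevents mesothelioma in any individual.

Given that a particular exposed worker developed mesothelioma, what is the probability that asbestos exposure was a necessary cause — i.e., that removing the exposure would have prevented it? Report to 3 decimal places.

PN ≈ 0.731

p₁ = P(outcome | exposed) = 1734/3959 = 0.43799
p₀ = P(outcome | unexposed) = 67/569 = 0.11775
Under exogeneity and monotonicity, PN = (p₁ − p₀) / p₁.
PN = (0.43799 − 0.11775) / 0.43799 = 0.32024 / 0.43799 ≈ 0.7312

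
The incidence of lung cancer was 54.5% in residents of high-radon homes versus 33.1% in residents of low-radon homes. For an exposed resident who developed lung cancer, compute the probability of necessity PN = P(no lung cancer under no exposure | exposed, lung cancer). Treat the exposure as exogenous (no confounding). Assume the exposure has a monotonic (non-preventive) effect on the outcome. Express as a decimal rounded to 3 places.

PN ≈ 0.393

p₁ = 0.545, p₀ = 0.331.
Under exogeneity and monotonicity, PN = (p₁ − p₀) / p₁.
PN = (0.545 − 0.331) / 0.545 = 0.214 / 0.545 ≈ 0.3927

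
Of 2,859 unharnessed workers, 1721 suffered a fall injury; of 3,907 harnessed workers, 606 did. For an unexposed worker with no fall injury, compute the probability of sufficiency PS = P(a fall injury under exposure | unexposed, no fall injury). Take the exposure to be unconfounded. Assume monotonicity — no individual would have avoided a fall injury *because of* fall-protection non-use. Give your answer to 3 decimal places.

p₁ = P(outcome | exposed) = 1721/2859 = 0.60196
p₀ = P(outcome | unexposed) = 606/3907 = 0.15511
Under exogeneity and monotonicity, PS = (p₁ − p₀) / (1 − p₀).
PS = (0.60196 − 0.15511) / (1 − 0.15511) = 0.44685 / 0.84489 ≈ 0.5289

PS ≈ 0.529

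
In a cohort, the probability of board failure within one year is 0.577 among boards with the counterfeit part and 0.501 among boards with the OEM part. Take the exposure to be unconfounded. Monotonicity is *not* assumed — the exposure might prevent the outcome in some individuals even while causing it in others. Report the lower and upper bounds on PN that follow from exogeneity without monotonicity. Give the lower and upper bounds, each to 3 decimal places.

0.132 ≤ PN ≤ 0.865

Let p₁ = 0.577, p₀ = 0.501.
Under exogeneity alone the bounds on PN are max{0,(p₁−p₀)/p₁} ≤ PN ≤ min{1,(1−p₀)/p₁}.
  lower = (p₁ − p₀)/p₁ = 0.076 / 0.577 ≈ 0.1317
  upper = min{1, (1 − p₀)/p₁} = 0.499 / 0.577 ≈ 0.8648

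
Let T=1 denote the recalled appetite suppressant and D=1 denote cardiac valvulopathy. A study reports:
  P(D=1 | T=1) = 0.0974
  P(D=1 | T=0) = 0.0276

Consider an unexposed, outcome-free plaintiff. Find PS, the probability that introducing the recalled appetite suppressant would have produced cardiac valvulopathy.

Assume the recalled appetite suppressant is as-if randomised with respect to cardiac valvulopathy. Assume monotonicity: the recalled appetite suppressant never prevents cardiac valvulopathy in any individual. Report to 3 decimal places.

PS ≈ 0.072

Let p₁ = 0.0974, p₀ = 0.0276.
Under exogeneity and monotonicity, PS = (p₁ − p₀) / (1 − p₀).
PS = (0.0974 − 0.0276) / (1 − 0.0276) = 0.0698 / 0.9724 ≈ 0.0718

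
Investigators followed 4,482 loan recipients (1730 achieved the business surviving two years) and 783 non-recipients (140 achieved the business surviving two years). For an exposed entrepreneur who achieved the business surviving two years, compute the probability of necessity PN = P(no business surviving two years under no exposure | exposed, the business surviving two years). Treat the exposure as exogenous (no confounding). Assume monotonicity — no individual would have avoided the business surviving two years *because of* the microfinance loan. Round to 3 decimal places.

PN ≈ 0.537

p₁ = P(outcome | exposed) = 1730/4482 = 0.38599
p₀ = P(outcome | unexposed) = 140/783 = 0.1788
Under exogeneity and monotonicity, PN = (p₁ − p₀) / p₁.
PN = (0.38599 − 0.1788) / 0.38599 = 0.20719 / 0.38599 ≈ 0.5368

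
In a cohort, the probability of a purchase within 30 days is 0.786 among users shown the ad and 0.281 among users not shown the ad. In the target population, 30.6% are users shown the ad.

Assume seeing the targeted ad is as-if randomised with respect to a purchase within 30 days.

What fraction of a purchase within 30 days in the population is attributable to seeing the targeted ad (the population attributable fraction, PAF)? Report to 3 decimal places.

Let p₁ = 0.786, p₀ = 0.281.
Overall risk P(Y=1) = π·p₁ + (1−π)·p₀ = 0.306×0.786 + 0.694×0.281 = 0.43553.
Under exogeneity, PAF = [P(Y=1) − p₀] / P(Y=1).
PAF = (0.43553 − 0.281) / 0.43553 ≈ 0.3548

PAF ≈ 0.355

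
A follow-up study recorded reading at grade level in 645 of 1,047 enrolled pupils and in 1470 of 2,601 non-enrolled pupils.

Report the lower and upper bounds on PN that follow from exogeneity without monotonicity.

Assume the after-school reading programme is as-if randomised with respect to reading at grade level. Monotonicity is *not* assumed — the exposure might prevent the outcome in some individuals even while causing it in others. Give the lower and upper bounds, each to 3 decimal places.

p₁ = P(outcome | exposed) = 645/1047 = 0.61605
p₀ = P(outcome | unexposed) = 1470/2601 = 0.56517
Under exogeneity alone the bounds on PN are max{0,(p₁−p₀)/p₁} ≤ PN ≤ min{1,(1−p₀)/p₁}.
  lower = (p₁ − p₀)/p₁ = 0.050879 / 0.61605 ≈ 0.0826
  upper = min{1, (1 − p₀)/p₁} = 0.43483 / 0.61605 ≈ 0.7058

0.083 ≤ PN ≤ 0.706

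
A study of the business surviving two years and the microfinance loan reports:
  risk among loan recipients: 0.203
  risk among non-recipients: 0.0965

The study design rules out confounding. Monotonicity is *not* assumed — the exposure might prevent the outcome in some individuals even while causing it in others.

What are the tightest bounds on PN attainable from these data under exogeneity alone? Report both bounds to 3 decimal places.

0.525 ≤ PN ≤ 1.000

Let p₁ = 0.203, p₀ = 0.0965.
Under exogeneity alone the bounds on PN are max{0,(p₁−p₀)/p₁} ≤ PN ≤ min{1,(1−p₀)/p₁}.
  lower = (p₁ − p₀)/p₁ = 0.1065 / 0.203 ≈ 0.5246
  upper = min{1, (1 − p₀)/p₁} = 0.9035 / 0.203 ≈ 4.4507 → capped at 1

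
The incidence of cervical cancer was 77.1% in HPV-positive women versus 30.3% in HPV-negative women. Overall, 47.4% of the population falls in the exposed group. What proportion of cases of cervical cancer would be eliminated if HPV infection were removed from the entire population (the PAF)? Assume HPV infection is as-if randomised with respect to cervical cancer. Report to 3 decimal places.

p₁ = 0.771, p₀ = 0.303.
Overall risk P(Y=1) = π·p₁ + (1−π)·p₀ = 0.474×0.771 + 0.526×0.303 = 0.52483.
Under exogeneity, PAF = [P(Y=1) − p₀] / P(Y=1).
PAF = (0.52483 − 0.303) / 0.52483 ≈ 0.4227

PAF ≈ 0.423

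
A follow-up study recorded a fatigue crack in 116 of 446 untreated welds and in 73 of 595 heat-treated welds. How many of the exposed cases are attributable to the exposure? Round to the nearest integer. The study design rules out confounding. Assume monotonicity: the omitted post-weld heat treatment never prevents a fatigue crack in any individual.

p₁ = P(outcome | exposed) = 116/446 = 0.26009
p₀ = P(outcome | unexposed) = 73/595 = 0.12269
PN = (p₁ − p₀)/p₁ = (0.26009 − 0.12269) / 0.26009 ≈ 0.52828.
Attributable cases ≈ PN × (exposed cases) = 0.52828 × 116 ≈ 61.28.

about 61 cases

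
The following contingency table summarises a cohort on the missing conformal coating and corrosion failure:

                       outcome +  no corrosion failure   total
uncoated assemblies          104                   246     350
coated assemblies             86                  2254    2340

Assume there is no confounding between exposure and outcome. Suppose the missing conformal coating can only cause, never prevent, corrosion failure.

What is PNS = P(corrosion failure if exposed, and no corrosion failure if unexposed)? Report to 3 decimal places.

p₁ = P(outcome | exposed) = 104/350 = 0.29714
p₀ = P(outcome | unexposed) = 86/2340 = 0.036752
Under exogeneity and monotonicity, PNS = p₁ − p₀.
PNS = 0.29714 − 0.036752 = 0.26039

PNS ≈ 0.260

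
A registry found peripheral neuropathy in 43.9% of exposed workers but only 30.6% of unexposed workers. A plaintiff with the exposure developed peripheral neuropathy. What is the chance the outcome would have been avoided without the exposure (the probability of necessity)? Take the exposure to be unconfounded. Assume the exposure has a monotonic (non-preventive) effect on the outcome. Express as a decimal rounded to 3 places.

p₁ = 0.439, p₀ = 0.306.
Under exogeneity and monotonicity, PN = (p₁ − p₀) / p₁.
PN = (0.439 − 0.306) / 0.439 = 0.133 / 0.439 ≈ 0.3030

PN ≈ 0.303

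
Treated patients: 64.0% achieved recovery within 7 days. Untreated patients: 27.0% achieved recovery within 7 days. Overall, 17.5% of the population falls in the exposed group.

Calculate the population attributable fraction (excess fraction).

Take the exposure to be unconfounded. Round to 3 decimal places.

p₁ = 0.64, p₀ = 0.27.
Overall risk P(Y=1) = π·p₁ + (1−π)·p₀ = 0.175×0.64 + 0.825×0.27 = 0.33475.
Under exogeneity, PAF = [P(Y=1) − p₀] / P(Y=1).
PAF = (0.33475 − 0.27) / 0.33475 ≈ 0.1934

PAF ≈ 0.193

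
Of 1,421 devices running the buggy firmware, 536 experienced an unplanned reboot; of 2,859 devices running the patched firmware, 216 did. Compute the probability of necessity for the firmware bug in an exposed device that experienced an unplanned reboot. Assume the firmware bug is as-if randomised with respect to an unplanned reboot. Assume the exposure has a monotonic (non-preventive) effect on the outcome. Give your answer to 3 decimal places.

PN ≈ 0.800

p₁ = P(outcome | exposed) = 536/1421 = 0.3772
p₀ = P(outcome | unexposed) = 216/2859 = 0.075551
Under exogeneity and monotonicity, PN = (p₁ − p₀) / p₁.
PN = (0.3772 − 0.075551) / 0.3772 = 0.30165 / 0.3772 ≈ 0.7997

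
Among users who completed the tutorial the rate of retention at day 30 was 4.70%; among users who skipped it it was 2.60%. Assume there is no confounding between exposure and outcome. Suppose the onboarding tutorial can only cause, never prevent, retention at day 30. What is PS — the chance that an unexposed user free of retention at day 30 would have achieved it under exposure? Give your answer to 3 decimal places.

p₁ = 0.047, p₀ = 0.026.
Under exogeneity and monotonicity, PS = (p₁ − p₀) / (1 − p₀).
PS = (0.047 − 0.026) / (1 − 0.026) = 0.021 / 0.974 ≈ 0.0216

PS ≈ 0.022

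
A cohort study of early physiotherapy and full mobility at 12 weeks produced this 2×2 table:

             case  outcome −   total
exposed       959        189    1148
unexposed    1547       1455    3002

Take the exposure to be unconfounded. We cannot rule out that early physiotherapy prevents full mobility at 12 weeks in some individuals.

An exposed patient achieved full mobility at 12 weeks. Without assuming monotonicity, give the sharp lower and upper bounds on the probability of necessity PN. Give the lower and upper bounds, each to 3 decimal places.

p₁ = P(outcome | exposed) = 959/1148 = 0.83537
p₀ = P(outcome | unexposed) = 1547/3002 = 0.51532
Under exogeneity alone the bounds on PN are max{0,(p₁−p₀)/p₁} ≤ PN ≤ min{1,(1−p₀)/p₁}.
  lower = (p₁ − p₀)/p₁ = 0.32004 / 0.83537 ≈ 0.3831
  upper = min{1, (1 − p₀)/p₁} = 0.48468 / 0.83537 ≈ 0.5802

0.383 ≤ PN ≤ 0.580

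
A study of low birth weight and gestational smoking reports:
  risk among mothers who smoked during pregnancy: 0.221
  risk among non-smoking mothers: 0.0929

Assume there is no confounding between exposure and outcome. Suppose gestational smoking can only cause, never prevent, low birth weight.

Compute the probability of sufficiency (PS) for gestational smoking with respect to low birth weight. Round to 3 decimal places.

PS ≈ 0.141

Let p₁ = 0.221, p₀ = 0.0929.
Under exogeneity and monotonicity, PS = (p₁ − p₀) / (1 − p₀).
PS = (0.221 − 0.0929) / (1 − 0.0929) = 0.1281 / 0.9071 ≈ 0.1412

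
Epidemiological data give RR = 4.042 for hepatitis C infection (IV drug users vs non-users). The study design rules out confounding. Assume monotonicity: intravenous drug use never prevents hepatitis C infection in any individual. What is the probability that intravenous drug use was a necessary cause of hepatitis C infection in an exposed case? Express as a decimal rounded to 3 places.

PN ≈ 0.753

Under exogeneity and monotonicity, PN = (RR − 1) / RR = 1 − 1/RR.
PN = (4.042 − 1) / 4.042 = 3.042 / 4.042 ≈ 0.7526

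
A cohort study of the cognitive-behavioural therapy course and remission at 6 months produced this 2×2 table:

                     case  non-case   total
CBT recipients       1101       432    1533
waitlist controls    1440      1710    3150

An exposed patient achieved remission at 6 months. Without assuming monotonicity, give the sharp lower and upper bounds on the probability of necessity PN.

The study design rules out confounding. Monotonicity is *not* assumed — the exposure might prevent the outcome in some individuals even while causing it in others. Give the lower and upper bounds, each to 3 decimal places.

p₁ = P(outcome | exposed) = 1101/1533 = 0.7182
p₀ = P(outcome | unexposed) = 1440/3150 = 0.45714
Under exogeneity alone the bounds on PN are max{0,(p₁−p₀)/p₁} ≤ PN ≤ min{1,(1−p₀)/p₁}.
  lower = (p₁ − p₀)/p₁ = 0.26106 / 0.7182 ≈ 0.3635
  upper = min{1, (1 − p₀)/p₁} = 0.54286 / 0.7182 ≈ 0.7559

0.363 ≤ PN ≤ 0.756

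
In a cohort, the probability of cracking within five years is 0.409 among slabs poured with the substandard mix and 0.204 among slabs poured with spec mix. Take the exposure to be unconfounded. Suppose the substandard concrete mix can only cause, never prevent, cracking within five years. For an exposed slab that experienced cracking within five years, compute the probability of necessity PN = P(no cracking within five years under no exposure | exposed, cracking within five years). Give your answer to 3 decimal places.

PN ≈ 0.501

Let p₁ = 0.409, p₀ = 0.204.
Under exogeneity and monotonicity, PN = (p₁ − p₀) / p₁.
PN = (0.409 − 0.204) / 0.409 = 0.205 / 0.409 ≈ 0.5012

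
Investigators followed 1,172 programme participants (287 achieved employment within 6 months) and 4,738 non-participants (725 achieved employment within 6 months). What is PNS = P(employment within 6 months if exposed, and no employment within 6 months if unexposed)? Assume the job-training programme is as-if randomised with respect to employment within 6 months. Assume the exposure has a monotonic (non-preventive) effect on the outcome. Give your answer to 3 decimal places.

PNS ≈ 0.092

p₁ = P(outcome | exposed) = 287/1172 = 0.24488
p₀ = P(outcome | unexposed) = 725/4738 = 0.15302
Under exogeneity and monotonicity, PNS = p₁ − p₀.
PNS = 0.24488 − 0.15302 = 0.091862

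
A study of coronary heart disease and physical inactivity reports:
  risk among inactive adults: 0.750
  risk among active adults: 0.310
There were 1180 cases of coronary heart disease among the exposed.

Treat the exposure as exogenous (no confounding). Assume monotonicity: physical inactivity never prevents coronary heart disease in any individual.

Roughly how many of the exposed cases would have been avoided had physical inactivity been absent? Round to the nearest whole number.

Let p₁ = 0.75, p₀ = 0.31.
PN = (p₁ − p₀)/p₁ = (0.75 − 0.31) / 0.75 ≈ 0.58667.
Attributable cases ≈ PN × (exposed cases) = 0.58667 × 1180 ≈ 692.27.

about 692 cases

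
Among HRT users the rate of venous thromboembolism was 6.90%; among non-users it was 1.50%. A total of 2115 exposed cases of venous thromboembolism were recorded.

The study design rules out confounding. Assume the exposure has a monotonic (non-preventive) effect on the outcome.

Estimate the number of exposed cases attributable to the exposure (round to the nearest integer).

about 1655 cases

p₁ = 0.069, p₀ = 0.015.
PN = (p₁ − p₀)/p₁ = (0.069 − 0.015) / 0.069 ≈ 0.78261.
Attributable cases ≈ PN × (exposed cases) = 0.78261 × 2115 ≈ 1655.22.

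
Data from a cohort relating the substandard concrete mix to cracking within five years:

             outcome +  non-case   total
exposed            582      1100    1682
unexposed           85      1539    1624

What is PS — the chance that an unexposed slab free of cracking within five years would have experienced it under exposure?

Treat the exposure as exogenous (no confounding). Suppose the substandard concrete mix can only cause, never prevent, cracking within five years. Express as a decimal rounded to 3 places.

p₁ = P(outcome | exposed) = 582/1682 = 0.34602
p₀ = P(outcome | unexposed) = 85/1624 = 0.05234
Under exogeneity and monotonicity, PS = (p₁ − p₀)/(1 − p₀).
PS = (0.34602 − 0.05234) / 0.94766 ≈ 0.3099

PS ≈ 0.310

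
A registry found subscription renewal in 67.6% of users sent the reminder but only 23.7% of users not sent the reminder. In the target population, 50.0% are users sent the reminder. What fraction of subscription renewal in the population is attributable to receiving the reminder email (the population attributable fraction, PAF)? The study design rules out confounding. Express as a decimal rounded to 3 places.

p₁ = 0.676, p₀ = 0.237.
Overall risk P(Y=1) = π·p₁ + (1−π)·p₀ = 0.5×0.676 + 0.5×0.237 = 0.4565.
Under exogeneity, PAF = [P(Y=1) − p₀] / P(Y=1).
PAF = (0.4565 − 0.237) / 0.4565 ≈ 0.4808

PAF ≈ 0.481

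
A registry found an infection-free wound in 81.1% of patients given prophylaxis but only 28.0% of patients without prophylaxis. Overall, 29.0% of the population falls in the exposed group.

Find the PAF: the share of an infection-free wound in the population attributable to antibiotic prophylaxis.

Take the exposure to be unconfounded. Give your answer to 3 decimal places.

PAF ≈ 0.355

p₁ = 0.811, p₀ = 0.28.
Overall risk P(Y=1) = π·p₁ + (1−π)·p₀ = 0.29×0.811 + 0.71×0.28 = 0.43399.
Under exogeneity, PAF = [P(Y=1) − p₀] / P(Y=1).
PAF = (0.43399 − 0.28) / 0.43399 ≈ 0.3548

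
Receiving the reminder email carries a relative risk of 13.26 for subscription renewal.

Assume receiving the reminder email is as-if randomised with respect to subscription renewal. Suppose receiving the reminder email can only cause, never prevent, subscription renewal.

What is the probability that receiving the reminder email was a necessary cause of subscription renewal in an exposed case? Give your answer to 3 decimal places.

Under exogeneity and monotonicity, PN = (RR − 1) / RR = 1 − 1/RR.
PN = (13.26 − 1) / 13.26 = 12.26 / 13.26 ≈ 0.9246

PN ≈ 0.925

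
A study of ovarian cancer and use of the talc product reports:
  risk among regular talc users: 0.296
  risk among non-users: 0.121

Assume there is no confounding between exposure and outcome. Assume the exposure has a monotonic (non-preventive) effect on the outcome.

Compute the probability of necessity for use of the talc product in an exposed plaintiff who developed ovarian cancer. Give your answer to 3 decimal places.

Let p₁ = 0.296, p₀ = 0.121.
Under exogeneity and monotonicity, PN = (p₁ − p₀) / p₁.
PN = (0.296 − 0.121) / 0.296 = 0.175 / 0.296 ≈ 0.5912

PN ≈ 0.591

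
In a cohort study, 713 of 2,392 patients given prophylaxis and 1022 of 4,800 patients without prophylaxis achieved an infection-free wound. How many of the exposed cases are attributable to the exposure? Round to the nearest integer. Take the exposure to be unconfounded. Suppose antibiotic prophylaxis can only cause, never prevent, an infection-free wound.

about 204 cases

p₁ = P(outcome | exposed) = 713/2392 = 0.29808
p₀ = P(outcome | unexposed) = 1022/4800 = 0.21292
PN = (p₁ − p₀)/p₁ = (0.29808 − 0.21292) / 0.29808 ≈ 0.28570.
Attributable cases ≈ PN × (exposed cases) = 0.28570 × 713 ≈ 203.70.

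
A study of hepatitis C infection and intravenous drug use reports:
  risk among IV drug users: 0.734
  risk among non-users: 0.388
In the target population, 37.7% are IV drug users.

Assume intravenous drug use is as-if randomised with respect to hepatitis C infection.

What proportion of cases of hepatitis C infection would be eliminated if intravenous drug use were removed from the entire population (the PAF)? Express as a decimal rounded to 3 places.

PAF ≈ 0.252

Let p₁ = 0.734, p₀ = 0.388.
Overall risk P(Y=1) = π·p₁ + (1−π)·p₀ = 0.377×0.734 + 0.623×0.388 = 0.51844.
Under exogeneity, PAF = [P(Y=1) − p₀] / P(Y=1).
PAF = (0.51844 − 0.388) / 0.51844 ≈ 0.2516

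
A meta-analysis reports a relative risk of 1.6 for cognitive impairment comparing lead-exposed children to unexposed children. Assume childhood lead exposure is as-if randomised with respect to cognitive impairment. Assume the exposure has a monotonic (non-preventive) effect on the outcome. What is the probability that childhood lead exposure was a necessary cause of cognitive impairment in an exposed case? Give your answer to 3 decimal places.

PN ≈ 0.375

Under exogeneity and monotonicity, PN = (RR − 1) / RR = 1 − 1/RR.
PN = (1.6 − 1) / 1.6 = 0.6 / 1.6 ≈ 0.3750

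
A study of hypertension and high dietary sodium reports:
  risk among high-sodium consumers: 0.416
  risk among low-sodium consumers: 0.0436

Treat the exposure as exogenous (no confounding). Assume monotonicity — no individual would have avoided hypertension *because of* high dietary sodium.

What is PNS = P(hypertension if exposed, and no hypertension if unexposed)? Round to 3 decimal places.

Let p₁ = 0.416, p₀ = 0.0436.
Under exogeneity and monotonicity, PNS = p₁ − p₀.
PNS = 0.416 − 0.0436 = 0.3724

PNS ≈ 0.372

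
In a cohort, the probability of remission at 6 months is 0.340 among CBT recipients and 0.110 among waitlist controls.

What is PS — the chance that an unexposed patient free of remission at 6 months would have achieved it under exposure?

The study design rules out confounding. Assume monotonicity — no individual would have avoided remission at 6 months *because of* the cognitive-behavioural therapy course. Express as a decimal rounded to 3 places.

PS ≈ 0.258

Let p₁ = 0.34, p₀ = 0.11.
Under exogeneity and monotonicity, PS = (p₁ − p₀) / (1 − p₀).
PS = (0.34 − 0.11) / (1 − 0.11) = 0.23 / 0.89 ≈ 0.2584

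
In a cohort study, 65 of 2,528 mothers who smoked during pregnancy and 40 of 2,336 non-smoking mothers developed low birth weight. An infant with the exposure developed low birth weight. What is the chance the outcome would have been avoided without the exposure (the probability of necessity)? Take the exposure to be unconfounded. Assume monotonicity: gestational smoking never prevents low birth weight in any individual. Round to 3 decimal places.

PN ≈ 0.334

p₁ = P(outcome | exposed) = 65/2528 = 0.025712
p₀ = P(outcome | unexposed) = 40/2336 = 0.017123
Under exogeneity and monotonicity, PN = (p₁ − p₀) / p₁.
PN = (0.025712 − 0.017123) / 0.025712 = 0.0085887 / 0.025712 ≈ 0.3340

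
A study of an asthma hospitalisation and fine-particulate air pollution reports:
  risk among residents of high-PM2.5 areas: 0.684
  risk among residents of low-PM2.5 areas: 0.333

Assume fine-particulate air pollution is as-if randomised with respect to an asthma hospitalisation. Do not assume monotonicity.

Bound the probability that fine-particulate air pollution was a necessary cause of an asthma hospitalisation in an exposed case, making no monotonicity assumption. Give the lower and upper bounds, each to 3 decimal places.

0.513 ≤ PN ≤ 0.975

Let p₁ = 0.684, p₀ = 0.333.
Under exogeneity alone the bounds on PN are max{0,(p₁−p₀)/p₁} ≤ PN ≤ min{1,(1−p₀)/p₁}.
  lower = (p₁ − p₀)/p₁ = 0.351 / 0.684 ≈ 0.5132
  upper = min{1, (1 − p₀)/p₁} = 0.667 / 0.684 ≈ 0.9751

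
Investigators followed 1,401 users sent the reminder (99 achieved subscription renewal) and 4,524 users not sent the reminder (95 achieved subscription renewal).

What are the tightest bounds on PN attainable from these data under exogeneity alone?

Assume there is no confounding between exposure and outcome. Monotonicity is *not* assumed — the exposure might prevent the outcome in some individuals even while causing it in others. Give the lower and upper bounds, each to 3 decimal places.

p₁ = P(outcome | exposed) = 99/1401 = 0.070664
p₀ = P(outcome | unexposed) = 95/4524 = 0.020999
Under exogeneity alone the bounds on PN are max{0,(p₁−p₀)/p₁} ≤ PN ≤ min{1,(1−p₀)/p₁}.
  lower = (p₁ − p₀)/p₁ = 0.049665 / 0.070664 ≈ 0.7028
  upper = min{1, (1 − p₀)/p₁} = 0.979 / 0.070664 ≈ 13.8543 → capped at 1

0.703 ≤ PN ≤ 1.000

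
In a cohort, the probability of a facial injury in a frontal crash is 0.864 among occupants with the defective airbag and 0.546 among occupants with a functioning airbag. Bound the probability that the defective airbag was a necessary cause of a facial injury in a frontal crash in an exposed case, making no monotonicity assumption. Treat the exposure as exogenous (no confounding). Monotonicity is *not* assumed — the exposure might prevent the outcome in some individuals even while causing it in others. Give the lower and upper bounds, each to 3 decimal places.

0.368 ≤ PN ≤ 0.525

Let p₁ = 0.864, p₀ = 0.546.
Under exogeneity alone the bounds on PN are max{0,(p₁−p₀)/p₁} ≤ PN ≤ min{1,(1−p₀)/p₁}.
  lower = (p₁ − p₀)/p₁ = 0.318 / 0.864 ≈ 0.3681
  upper = min{1, (1 − p₀)/p₁} = 0.454 / 0.864 ≈ 0.5255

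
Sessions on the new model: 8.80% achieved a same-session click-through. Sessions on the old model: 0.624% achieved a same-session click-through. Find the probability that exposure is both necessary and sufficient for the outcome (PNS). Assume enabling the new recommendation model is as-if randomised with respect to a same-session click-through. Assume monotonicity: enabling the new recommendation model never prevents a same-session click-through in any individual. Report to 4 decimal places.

p₁ = 0.088, p₀ = 0.00624.
Under exogeneity and monotonicity, PNS = p₁ − p₀.
PNS = 0.088 − 0.00624 = 0.08176

PNS ≈ 0.0818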